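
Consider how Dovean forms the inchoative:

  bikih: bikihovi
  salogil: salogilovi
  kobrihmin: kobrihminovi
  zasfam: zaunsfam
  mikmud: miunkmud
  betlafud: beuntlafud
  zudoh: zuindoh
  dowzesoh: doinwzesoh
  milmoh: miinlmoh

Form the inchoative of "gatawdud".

bikih and zudoh both end in -h yet inflect differently (bikihovi, zuindoh), so the final letter is not what conditions the rule; the last vowel is.
"gatawdud" has last vowel 'u'. The stems whose last vowel is 'u' (mikmud → miunkmud, betlafud → beuntlafud) insert -un- after the first vowel.
So gatawdud → gauntawdud.

gauntawdud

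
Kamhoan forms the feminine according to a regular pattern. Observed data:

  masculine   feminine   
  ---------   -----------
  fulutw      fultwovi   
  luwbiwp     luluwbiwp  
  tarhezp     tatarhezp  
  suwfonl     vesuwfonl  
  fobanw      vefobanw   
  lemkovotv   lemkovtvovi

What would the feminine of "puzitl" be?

fulutw and fobanw both end in -w yet inflect differently (fultwovi, vefobanw), so the final letter is not what conditions the rule; the second-to-last letter is.
"puzitl" has second-to-last letter 't'. The stems whose second-to-last letter is 't' (fulutw → fultwovi, lemkovotv → lemkovtvovi) delete the last vowel and add -ovi.
The other patterns: stems whose second-to-last letter is 'n' add the prefix ve-; stems whose second-to-last letter is 'w' or 'z' repeat the first consonant+vowel as a prefix.
So puzitl → puztlovi.

puztlovi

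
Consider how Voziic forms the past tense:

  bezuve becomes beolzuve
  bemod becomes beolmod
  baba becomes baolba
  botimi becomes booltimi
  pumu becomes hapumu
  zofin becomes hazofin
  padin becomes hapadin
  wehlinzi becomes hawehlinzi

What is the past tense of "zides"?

hazides

botimi and wehlinzi both end in -i yet inflect differently (booltimi, hawehlinzi), so the final letter is not what conditions the rule; the first letter is.
"zides" begins with z-. The one such stem in the data (zofin → hazofin) adds the prefix ha-, so the same rule applies.
The other pattern: stems beginning with b- insert -ol- after the first vowel.
So zides → hazides.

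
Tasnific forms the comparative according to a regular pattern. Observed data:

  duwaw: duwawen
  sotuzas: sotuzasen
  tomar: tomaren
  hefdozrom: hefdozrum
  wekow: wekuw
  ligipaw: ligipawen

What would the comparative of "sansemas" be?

sansemasen

duwaw and wekow both end in -w yet inflect differently (duwawen, wekuw), so the final letter is not what conditions the rule; the last vowel is.
"sansemas" has last vowel 'a'. The stems whose last vowel is 'a' (tomar → tomaren, duwaw → duwawen, ligipaw → ligipawen) add -en.
So sansemas → sansemasen.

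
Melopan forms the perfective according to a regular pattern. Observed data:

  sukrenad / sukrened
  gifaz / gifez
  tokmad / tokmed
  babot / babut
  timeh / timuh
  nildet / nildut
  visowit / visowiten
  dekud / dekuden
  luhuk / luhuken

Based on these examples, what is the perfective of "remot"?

remut

babot and visowit both end in -t yet inflect differently (babut, visowiten), so the final letter is not what conditions the rule; the last vowel is.
"remot" has last vowel 'o'. The one such stem in the data (babot → babut) changes the last vowel to 'u' (as do timeh, nildet), so the same rule applies.
The other patterns: stems whose last vowel is 'a' change the last vowel to 'e'; stems whose last vowel is 'i' or 'u' add -en.
So remot → remut.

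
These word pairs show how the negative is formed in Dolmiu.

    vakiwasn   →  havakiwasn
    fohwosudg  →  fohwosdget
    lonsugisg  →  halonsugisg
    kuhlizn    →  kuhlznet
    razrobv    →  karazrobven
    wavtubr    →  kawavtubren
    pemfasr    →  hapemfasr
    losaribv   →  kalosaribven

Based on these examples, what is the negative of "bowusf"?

pemfasr and wavtubr both end in -r yet inflect differently (hapemfasr, kawavtubren), so the final letter is not what conditions the rule; the second-to-last letter is.
"bowusf" has second-to-last letter 's'. The stems whose second-to-last letter is 's' (pemfasr → hapemfasr, vakiwasn → havakiwasn, lonsugisg → halonsugisg) add the prefix ha-.
The other patterns: stems whose second-to-last letter is 'b' add ka- … -en around the stem; stems whose second-to-last letter is 'd' or 'z' delete the last vowel and add -et.
So bowusf → habowusf.

habowusf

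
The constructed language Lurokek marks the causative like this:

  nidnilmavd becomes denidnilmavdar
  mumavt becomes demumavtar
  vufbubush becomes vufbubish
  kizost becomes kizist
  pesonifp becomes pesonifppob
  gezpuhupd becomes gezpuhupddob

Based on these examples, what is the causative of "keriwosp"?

mumavt and kizost both end in -t yet inflect differently (demumavtar, kizist), so the final letter is not what conditions the rule; the second-to-last letter is.
"keriwosp" has second-to-last letter 's'. The stems whose second-to-last letter is 's' (vufbubush → vufbubish, kizost → kizist) change the last vowel to 'i'.
The other patterns: stems whose second-to-last letter is 'v' add de- … -ar around the stem; stems whose second-to-last letter is 'f' or 'p' double the final consonant and add -ob.
So keriwosp → keriwisp.

keriwisp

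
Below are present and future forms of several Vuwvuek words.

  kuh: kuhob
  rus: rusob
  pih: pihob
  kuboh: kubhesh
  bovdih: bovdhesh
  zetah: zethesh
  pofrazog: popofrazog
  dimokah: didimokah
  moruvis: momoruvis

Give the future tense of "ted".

kuh and kuboh both end in -h yet inflect differently (kuhob, kubhesh), so the final letter is not what conditions the rule; the number of vowels is.
"ted" has 1 vowel. The stems with 1 vowel (kuh → kuhob, rus → rusob, pih → pihob) add -ob.
So ted → tedob.

tedob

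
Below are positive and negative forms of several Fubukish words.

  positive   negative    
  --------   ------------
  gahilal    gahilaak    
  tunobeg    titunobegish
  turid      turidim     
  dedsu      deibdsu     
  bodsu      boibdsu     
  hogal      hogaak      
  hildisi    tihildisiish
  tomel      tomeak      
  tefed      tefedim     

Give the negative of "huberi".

tefed and tomel both have last vowel 'e' yet inflect differently (tefedim, tomeak), so the last vowel is not what conditions the rule; the final letter is.
"huberi" ends in -i. The one such stem in the data (hildisi → tihildisiish) adds ti- … -ish around the stem, so the same rule applies.
So huberi → tihuberiish.

tihuberiish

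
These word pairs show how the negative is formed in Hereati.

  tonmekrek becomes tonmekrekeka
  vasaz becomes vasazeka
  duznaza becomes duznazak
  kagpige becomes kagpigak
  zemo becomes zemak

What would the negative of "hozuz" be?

"hozuz" ends in a consonant. The stems ending in a consonant (tonmekrek → tonmekrekeka, vasaz → vasazeka) add -eka.
The other pattern: stems ending in a vowel drop the final letter and add -ak.
So hozuz → hozuzeka.

hozuzeka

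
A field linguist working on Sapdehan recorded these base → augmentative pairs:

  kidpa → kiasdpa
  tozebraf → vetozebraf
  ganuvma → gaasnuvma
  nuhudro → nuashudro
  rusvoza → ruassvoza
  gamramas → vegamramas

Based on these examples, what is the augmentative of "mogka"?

moasgka

tozebraf and kidpa both have last vowel 'a' yet inflect differently (vetozebraf, kiasdpa), so the last vowel is not what conditions the rule; whether the stem ends in a vowel or a consonant is.
"mogka" ends in a vowel. The stems ending in a vowel (kidpa → kiasdpa, rusvoza → ruassvoza, nuhudro → nuashudro) insert -as- after the first vowel.
The other pattern: stems ending in a consonant add the prefix ve-.
So mogka → moasgka.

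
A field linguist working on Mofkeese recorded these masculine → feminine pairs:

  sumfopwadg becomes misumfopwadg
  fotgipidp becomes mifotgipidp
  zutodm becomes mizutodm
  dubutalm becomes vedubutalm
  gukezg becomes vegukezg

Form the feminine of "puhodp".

mipuhodp

zutodm and dubutalm both end in -m yet inflect differently (mizutodm, vedubutalm), so the final letter is not what conditions the rule; the second-to-last letter is.
"puhodp" has second-to-last letter 'd'. The stems whose second-to-last letter is 'd' (sumfopwadg → misumfopwadg, fotgipidp → mifotgipidp, zutodm → mizutodm) add the prefix mi-.
So puhodp → mipuhodp.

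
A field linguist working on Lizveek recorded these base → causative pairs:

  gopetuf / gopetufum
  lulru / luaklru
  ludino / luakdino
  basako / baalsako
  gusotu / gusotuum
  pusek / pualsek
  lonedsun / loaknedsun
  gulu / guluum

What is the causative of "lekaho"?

gusotu and lulru both end in -u yet inflect differently (gusotuum, luaklru), so the final letter is not what conditions the rule; the first letter is.
"lekaho" begins with l-. The stems beginning with l- (ludino → luakdino, lulru → luaklru, lonedsun → loaknedsun) insert -ak- after the first vowel.
So lekaho → leakkaho.

leakkaho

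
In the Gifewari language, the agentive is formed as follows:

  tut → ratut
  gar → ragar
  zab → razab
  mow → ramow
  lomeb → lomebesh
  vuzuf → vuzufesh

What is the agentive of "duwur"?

duwuresh

zab and lomeb both end in -b yet inflect differently (razab, lomebesh), so the final letter is not what conditions the rule; the number of vowels is.
"duwur" has 2 vowels. The stems with 2 vowels (lomeb → lomebesh, vuzuf → vuzufesh) add -esh.
The other pattern: stems with 1 vowel add the prefix ra-.
So duwur → duwuresh.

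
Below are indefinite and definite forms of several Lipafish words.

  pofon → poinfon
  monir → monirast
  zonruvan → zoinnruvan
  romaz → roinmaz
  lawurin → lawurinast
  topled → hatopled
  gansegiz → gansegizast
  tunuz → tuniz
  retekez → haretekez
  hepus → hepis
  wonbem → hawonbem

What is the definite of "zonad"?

gansegiz and tunuz both end in -z yet inflect differently (gansegizast, tuniz), so the final letter is not what conditions the rule; the last vowel is.
"zonad" has last vowel 'a'. The stems whose last vowel is 'a' (romaz → roinmaz, zonruvan → zoinnruvan) insert -in- after the first vowel.
The other patterns: stems whose last vowel is 'i' add -ast; stems whose last vowel is 'u' change the last vowel to 'i'; stems whose last vowel is 'e' add the prefix ha-.
So zonad → zoinnad.

zoinnad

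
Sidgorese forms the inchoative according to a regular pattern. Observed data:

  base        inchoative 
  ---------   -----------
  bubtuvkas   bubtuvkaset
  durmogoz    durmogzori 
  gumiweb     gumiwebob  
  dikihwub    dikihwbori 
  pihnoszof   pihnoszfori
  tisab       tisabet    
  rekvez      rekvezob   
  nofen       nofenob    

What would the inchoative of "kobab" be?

kobabet

"kobab" has last vowel 'a'. The stems whose last vowel is 'a' (bubtuvkas → bubtuvkaset, tisab → tisabet) add -et.
So kobab → kobabet.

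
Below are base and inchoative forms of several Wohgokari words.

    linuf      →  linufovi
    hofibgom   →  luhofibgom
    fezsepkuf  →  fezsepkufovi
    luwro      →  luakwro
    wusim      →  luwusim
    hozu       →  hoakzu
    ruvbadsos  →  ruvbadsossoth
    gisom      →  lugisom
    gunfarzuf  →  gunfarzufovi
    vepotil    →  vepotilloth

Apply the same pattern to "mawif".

wusim and vepotil both have last vowel 'i' yet inflect differently (luwusim, vepotilloth), so the last vowel is not what conditions the rule; the final letter is.
"mawif" ends in -f. The stems ending in -f (linuf → linufovi, fezsepkuf → fezsepkufovi, gunfarzuf → gunfarzufovi) add -ovi.
So mawif → mawifovi.

mawifovi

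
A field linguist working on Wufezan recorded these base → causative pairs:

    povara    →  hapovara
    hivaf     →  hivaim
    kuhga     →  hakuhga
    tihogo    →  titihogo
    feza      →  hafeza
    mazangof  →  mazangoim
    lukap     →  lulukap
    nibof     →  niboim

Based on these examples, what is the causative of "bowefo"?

feza and hivaf both have last vowel 'a' yet inflect differently (hafeza, hivaim), so the last vowel is not what conditions the rule; the final letter is.
"bowefo" ends in -o. The one such stem in the data (tihogo → titihogo) repeats the first consonant+vowel as a prefix (as does lukap), so the same rule applies.
So bowefo → bobowefo.

bobowefo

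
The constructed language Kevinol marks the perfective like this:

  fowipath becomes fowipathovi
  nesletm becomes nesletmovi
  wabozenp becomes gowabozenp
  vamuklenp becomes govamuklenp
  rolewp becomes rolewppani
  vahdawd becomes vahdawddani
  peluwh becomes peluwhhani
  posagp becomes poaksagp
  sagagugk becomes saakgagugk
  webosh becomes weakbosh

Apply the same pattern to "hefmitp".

"hefmitp" has second-to-last letter 't'. The stems whose second-to-last letter is 't' (fowipath → fowipathovi, nesletm → nesletmovi) add -ovi.
The other patterns: stems whose second-to-last letter is 'n' add the prefix go-; stems whose second-to-last letter is 'w' double the final consonant and add -ani; stems whose second-to-last letter is 'g' or 's' insert -ak- after the first vowel.
So hefmitp → hefmitpovi.

hefmitpovi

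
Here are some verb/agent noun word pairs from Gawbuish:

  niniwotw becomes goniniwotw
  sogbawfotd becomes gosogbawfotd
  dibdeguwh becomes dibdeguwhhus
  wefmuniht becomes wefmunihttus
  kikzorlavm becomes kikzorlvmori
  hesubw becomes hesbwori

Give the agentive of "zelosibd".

zelosbdori

"zelosibd" has second-to-last letter 'b'. The one such stem in the data (hesubw → hesbwori) deletes the last vowel and adds -ori (as does kikzorlavm), so the same rule applies.
So zelosibd → zelosbdori.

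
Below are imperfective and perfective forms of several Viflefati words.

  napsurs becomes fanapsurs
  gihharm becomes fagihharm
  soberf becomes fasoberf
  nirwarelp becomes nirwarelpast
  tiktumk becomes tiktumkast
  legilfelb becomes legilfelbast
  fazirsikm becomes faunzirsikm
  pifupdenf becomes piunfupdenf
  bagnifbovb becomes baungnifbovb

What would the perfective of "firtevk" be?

gihharm and fazirsikm both end in -m yet inflect differently (fagihharm, faunzirsikm), so the final letter is not what conditions the rule; the second-to-last letter is.
"firtevk" has second-to-last letter 'v'. The one such stem in the data (bagnifbovb → baungnifbovb) inserts -un- after the first vowel (as do fazirsikm, pifupdenf), so the same rule applies.
So firtevk → fiunrtevk.

fiunrtevk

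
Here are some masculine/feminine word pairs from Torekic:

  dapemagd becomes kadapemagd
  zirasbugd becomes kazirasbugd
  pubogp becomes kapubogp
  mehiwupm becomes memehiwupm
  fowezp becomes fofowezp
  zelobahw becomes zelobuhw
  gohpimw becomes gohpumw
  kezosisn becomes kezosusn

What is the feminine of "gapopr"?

gagapopr

pubogp and fowezp both end in -p yet inflect differently (kapubogp, fofowezp), so the final letter is not what conditions the rule; the second-to-last letter is.
"gapopr" has second-to-last letter 'p'. The one such stem in the data (mehiwupm → memehiwupm) repeats the first consonant+vowel as a prefix (as does fowezp), so the same rule applies.
So gapopr → gagapopr.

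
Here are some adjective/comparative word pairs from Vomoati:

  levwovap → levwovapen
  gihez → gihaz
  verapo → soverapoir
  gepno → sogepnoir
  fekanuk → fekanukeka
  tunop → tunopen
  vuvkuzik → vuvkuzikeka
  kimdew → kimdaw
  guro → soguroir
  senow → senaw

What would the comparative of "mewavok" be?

mewavokeka

"mewavok" ends in -k. The stems ending in -k (fekanuk → fekanukeka, vuvkuzik → vuvkuzikeka) add -eka.
The other patterns: stems ending in -o add so- … -ir around the stem; stems ending in -p add -en; stems ending in -w or -z change the last vowel to 'a'.
So mewavok → mewavokeka.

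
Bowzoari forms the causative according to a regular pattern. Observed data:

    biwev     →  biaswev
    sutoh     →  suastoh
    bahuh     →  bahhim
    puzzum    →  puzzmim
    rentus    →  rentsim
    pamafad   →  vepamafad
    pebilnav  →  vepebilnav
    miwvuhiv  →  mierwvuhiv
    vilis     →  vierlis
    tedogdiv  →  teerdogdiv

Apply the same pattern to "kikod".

sutoh and bahuh both end in -h yet inflect differently (suastoh, bahhim), so the final letter is not what conditions the rule; the last vowel is.
"kikod" has last vowel 'o'. The one such stem in the data (sutoh → suastoh) inserts -as- after the first vowel (as does biwev), so the same rule applies.
The other patterns: stems whose last vowel is 'u' delete the last vowel and add -im; stems whose last vowel is 'a' add the prefix ve-; stems whose last vowel is 'i' insert -er- after the first vowel.
So kikod → kiaskod.

kiaskod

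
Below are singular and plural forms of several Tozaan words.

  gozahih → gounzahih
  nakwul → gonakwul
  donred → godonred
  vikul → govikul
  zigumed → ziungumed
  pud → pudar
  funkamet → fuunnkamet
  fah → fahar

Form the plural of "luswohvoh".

luunswohvoh

pud and donred both end in -d yet inflect differently (pudar, godonred), so the final letter is not what conditions the rule; the number of vowels is.
"luswohvoh" has 3 vowels. The stems with 3 vowels (funkamet → fuunnkamet, zigumed → ziungumed, gozahih → gounzahih) insert -un- after the first vowel.
So luswohvoh → luunswohvoh.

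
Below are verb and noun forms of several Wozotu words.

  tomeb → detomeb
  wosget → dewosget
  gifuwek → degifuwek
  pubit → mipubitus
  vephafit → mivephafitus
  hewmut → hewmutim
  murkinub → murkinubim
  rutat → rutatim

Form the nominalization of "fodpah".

wosget and pubit both end in -t yet inflect differently (dewosget, mipubitus), so the final letter is not what conditions the rule; the last vowel is.
"fodpah" has last vowel 'a'. The one such stem in the data (rutat → rutatim) adds -im, so the same rule applies.
So fodpah → fodpahim.

fodpahim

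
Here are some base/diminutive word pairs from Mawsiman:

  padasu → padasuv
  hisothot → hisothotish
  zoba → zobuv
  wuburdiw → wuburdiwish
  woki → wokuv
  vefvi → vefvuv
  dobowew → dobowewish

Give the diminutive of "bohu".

bohuv

"bohu" ends in a vowel. The stems ending in a vowel (padasu → padasuv, woki → wokuv, zoba → zobuv) drop the final letter and add -uv.
The other pattern: stems ending in a consonant add -ish.
So bohu → bohuv.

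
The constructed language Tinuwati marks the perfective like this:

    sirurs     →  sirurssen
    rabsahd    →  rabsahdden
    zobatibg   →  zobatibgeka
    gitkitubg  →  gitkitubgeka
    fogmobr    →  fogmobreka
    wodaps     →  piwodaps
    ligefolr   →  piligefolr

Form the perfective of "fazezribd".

"fazezribd" has second-to-last letter 'b'. The stems whose second-to-last letter is 'b' (zobatibg → zobatibgeka, gitkitubg → gitkitubgeka, fogmobr → fogmobreka) add -eka.
So fazezribd → fazezribdeka.

fazezribdeka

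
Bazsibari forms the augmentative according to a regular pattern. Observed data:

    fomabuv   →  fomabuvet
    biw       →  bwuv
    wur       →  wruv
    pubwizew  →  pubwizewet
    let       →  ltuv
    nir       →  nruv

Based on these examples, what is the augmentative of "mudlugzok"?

biw and pubwizew both end in -w yet inflect differently (bwuv, pubwizewet), so the final letter is not what conditions the rule; the number of vowels is.
"mudlugzok" has 3 vowels. The stems with 3 vowels (fomabuv → fomabuvet, pubwizew → pubwizewet) add -et.
The other pattern: stems with 1 vowel delete the last vowel and add -uv.
So mudlugzok → mudlugzoket.

mudlugzoket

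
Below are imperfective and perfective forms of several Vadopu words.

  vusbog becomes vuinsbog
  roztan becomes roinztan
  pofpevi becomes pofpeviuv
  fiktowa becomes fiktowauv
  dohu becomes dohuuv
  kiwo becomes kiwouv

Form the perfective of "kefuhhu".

kefuhhuuv

roztan and fiktowa both have last vowel 'a' yet inflect differently (roinztan, fiktowauv), so the last vowel is not what conditions the rule; whether the stem ends in a vowel or a consonant is.
"kefuhhu" ends in a vowel. The stems ending in a vowel (pofpevi → pofpeviuv, fiktowa → fiktowauv, dohu → dohuuv) add -uv.
So kefuhhu → kefuhhuuv.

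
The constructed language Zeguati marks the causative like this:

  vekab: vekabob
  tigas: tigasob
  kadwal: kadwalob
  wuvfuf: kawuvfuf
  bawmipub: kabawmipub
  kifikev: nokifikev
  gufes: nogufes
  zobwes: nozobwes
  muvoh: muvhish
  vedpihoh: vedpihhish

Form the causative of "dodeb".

vekab and bawmipub both end in -b yet inflect differently (vekabob, kabawmipub), so the final letter is not what conditions the rule; the last vowel is.
"dodeb" has last vowel 'e'. The stems whose last vowel is 'e' (kifikev → nokifikev, gufes → nogufes, zobwes → nozobwes) add the prefix no-.
The other patterns: stems whose last vowel is 'a' add -ob; stems whose last vowel is 'u' add the prefix ka-; stems whose last vowel is 'o' delete the last vowel and add -ish.
So dodeb → nododeb.

nododeb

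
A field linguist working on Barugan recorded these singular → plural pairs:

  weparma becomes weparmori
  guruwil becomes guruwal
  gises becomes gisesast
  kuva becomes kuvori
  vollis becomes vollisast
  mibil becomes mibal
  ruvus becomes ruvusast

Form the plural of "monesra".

"monesra" ends in -a. The stems ending in -a (kuva → kuvori, weparma → weparmori) drop the final letter and add -ori.
So monesra → monesrori.

monesrori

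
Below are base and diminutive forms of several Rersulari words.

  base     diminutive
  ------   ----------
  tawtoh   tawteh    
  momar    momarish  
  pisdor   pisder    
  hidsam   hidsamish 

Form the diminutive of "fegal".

"fegal" has last vowel 'a'. The stems whose last vowel is 'a' (momar → momarish, hidsam → hidsamish) add -ish.
So fegal → fegalish.

fegalish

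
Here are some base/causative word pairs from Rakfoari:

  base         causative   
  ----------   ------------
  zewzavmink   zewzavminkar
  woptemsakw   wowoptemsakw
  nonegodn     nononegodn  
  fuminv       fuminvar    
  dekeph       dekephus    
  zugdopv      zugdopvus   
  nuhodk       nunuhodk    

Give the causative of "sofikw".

sosofikw

fuminv and zugdopv both end in -v yet inflect differently (fuminvar, zugdopvus), so the final letter is not what conditions the rule; the second-to-last letter is.
"sofikw" has second-to-last letter 'k'. The one such stem in the data (woptemsakw → wowoptemsakw) repeats the first consonant+vowel as a prefix (as do nuhodk, nonegodn), so the same rule applies.
The other patterns: stems whose second-to-last letter is 'n' add -ar; stems whose second-to-last letter is 'p' add -us.
So sofikw → sosofikw.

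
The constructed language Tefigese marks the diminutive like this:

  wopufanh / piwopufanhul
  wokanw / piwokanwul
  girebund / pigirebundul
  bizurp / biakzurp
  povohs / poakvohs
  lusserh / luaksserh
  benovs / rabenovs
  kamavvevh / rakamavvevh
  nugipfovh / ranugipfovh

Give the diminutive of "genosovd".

wopufanh and nugipfovh both end in -h yet inflect differently (piwopufanhul, ranugipfovh), so the final letter is not what conditions the rule; the second-to-last letter is.
"genosovd" has second-to-last letter 'v'. The stems whose second-to-last letter is 'v' (nugipfovh → ranugipfovh, kamavvevh → rakamavvevh, benovs → rabenovs) add the prefix ra-.
So genosovd → ragenosovd.

ragenosovd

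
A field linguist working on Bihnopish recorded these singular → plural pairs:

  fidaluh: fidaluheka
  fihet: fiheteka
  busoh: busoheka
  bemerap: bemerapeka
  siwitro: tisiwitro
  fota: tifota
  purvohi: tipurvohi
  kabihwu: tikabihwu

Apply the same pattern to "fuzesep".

fuzesepeka

busoh and siwitro both have last vowel 'o' yet inflect differently (busoheka, tisiwitro), so the last vowel is not what conditions the rule; whether the stem ends in a vowel or a consonant is.
"fuzesep" ends in a consonant. The stems ending in a consonant (fidaluh → fidaluheka, fihet → fiheteka, busoh → busoheka) add -eka.
The other pattern: stems ending in a vowel add the prefix ti-.
So fuzesep → fuzesepeka.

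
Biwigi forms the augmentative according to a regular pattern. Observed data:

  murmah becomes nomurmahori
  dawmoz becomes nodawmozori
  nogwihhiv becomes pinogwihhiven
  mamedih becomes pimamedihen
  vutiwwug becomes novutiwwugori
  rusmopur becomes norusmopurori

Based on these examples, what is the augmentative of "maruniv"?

pimaruniven

mamedih and murmah both end in -h yet inflect differently (pimamedihen, nomurmahori), so the final letter is not what conditions the rule; the last vowel is.
"maruniv" has last vowel 'i'. The stems whose last vowel is 'i' (mamedih → pimamedihen, nogwihhiv → pinogwihhiven) add pi- … -en around the stem.
So maruniv → pimaruniven.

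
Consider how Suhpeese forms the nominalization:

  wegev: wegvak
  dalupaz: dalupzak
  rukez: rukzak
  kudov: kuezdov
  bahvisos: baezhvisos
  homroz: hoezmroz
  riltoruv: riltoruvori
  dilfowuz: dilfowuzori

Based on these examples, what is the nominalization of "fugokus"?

fugokusori

wegev and kudov both end in -v yet inflect differently (wegvak, kuezdov), so the final letter is not what conditions the rule; the last vowel is.
"fugokus" has last vowel 'u'. The stems whose last vowel is 'u' (riltoruv → riltoruvori, dilfowuz → dilfowuzori) add -ori.
So fugokus → fugokusori.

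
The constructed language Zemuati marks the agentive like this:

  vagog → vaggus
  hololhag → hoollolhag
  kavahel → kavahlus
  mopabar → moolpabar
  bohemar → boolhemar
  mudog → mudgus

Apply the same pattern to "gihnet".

gihntus

hololhag and vagog both end in -g yet inflect differently (hoollolhag, vaggus), so the final letter is not what conditions the rule; the last vowel is.
"gihnet" has last vowel 'e'. The one such stem in the data (kavahel → kavahlus) deletes the last vowel and adds -us (as do vagog, mudog), so the same rule applies.
So gihnet → gihntus.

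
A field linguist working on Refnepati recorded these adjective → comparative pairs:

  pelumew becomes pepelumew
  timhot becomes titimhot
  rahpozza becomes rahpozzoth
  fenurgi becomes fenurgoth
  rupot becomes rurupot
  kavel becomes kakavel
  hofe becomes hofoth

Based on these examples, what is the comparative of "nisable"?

"nisable" ends in a vowel. The stems ending in a vowel (rahpozza → rahpozzoth, hofe → hofoth, fenurgi → fenurgoth) drop the final letter and add -oth.
So nisable → nisabloth.

nisabloth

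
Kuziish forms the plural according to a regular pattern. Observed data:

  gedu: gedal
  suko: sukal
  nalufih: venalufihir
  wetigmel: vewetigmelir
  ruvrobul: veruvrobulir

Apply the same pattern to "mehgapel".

vemehgapelir

gedu and ruvrobul both have last vowel 'u' yet inflect differently (gedal, veruvrobulir), so the last vowel is not what conditions the rule; whether the stem ends in a vowel or a consonant is.
"mehgapel" ends in a consonant. The stems ending in a consonant (nalufih → venalufihir, wetigmel → vewetigmelir, ruvrobul → veruvrobulir) add ve- … -ir around the stem.
The other pattern: stems ending in a vowel drop the final letter and add -al.
So mehgapel → vemehgapelir.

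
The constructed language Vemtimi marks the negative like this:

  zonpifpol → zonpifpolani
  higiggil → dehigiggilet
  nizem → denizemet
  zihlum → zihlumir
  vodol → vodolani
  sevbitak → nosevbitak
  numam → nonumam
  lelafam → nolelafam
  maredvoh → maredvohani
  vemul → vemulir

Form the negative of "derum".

"derum" has last vowel 'u'. The stems whose last vowel is 'u' (vemul → vemulir, zihlum → zihlumir) add -ir.
The other patterns: stems whose last vowel is 'a' add the prefix no-; stems whose last vowel is 'e' or 'i' add de- … -et around the stem; stems whose last vowel is 'o' add -ani.
So derum → derumir.

derumir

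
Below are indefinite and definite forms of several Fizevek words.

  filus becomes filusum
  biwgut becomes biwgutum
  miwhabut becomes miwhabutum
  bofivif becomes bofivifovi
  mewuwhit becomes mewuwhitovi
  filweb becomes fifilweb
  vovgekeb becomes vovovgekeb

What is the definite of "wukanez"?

wuwukanez

biwgut and mewuwhit both end in -t yet inflect differently (biwgutum, mewuwhitovi), so the final letter is not what conditions the rule; the last vowel is.
"wukanez" has last vowel 'e'. The stems whose last vowel is 'e' (filweb → fifilweb, vovgekeb → vovovgekeb) repeat the first consonant+vowel as a prefix.
So wukanez → wuwukanez.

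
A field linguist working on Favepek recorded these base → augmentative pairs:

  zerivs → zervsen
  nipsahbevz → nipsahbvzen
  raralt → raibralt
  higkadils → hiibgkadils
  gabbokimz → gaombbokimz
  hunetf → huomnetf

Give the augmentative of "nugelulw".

nuibgelulw

zerivs and higkadils both end in -s yet inflect differently (zervsen, hiibgkadils), so the final letter is not what conditions the rule; the second-to-last letter is.
"nugelulw" has second-to-last letter 'l'. The stems whose second-to-last letter is 'l' (raralt → raibralt, higkadils → hiibgkadils) insert -ib- after the first vowel.
So nugelulw → nuibgelulw.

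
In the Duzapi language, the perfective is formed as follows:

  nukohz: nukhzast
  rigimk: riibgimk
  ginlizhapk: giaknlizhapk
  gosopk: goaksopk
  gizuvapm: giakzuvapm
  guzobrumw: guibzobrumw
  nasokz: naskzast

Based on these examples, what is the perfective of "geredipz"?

gosopk and rigimk both end in -k yet inflect differently (goaksopk, riibgimk), so the final letter is not what conditions the rule; the second-to-last letter is.
"geredipz" has second-to-last letter 'p'. The stems whose second-to-last letter is 'p' (gizuvapm → giakzuvapm, gosopk → goaksopk, ginlizhapk → giaknlizhapk) insert -ak- after the first vowel.
So geredipz → geakredipz.

geakredipz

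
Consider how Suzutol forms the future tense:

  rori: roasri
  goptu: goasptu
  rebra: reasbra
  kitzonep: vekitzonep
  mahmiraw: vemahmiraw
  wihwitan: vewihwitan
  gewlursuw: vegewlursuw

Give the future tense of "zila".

ziasla

rebra and mahmiraw both have last vowel 'a' yet inflect differently (reasbra, vemahmiraw), so the last vowel is not what conditions the rule; whether the stem ends in a vowel or a consonant is.
"zila" ends in a vowel. The stems ending in a vowel (rori → roasri, goptu → goasptu, rebra → reasbra) insert -as- after the first vowel.
So zila → ziasla.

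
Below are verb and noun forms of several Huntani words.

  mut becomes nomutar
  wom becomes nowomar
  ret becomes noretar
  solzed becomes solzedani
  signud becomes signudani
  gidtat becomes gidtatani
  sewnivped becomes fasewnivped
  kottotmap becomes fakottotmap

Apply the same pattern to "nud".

nonudar

mut and gidtat both end in -t yet inflect differently (nomutar, gidtatani), so the final letter is not what conditions the rule; the number of vowels is.
"nud" has 1 vowel. The stems with 1 vowel (mut → nomutar, wom → nowomar, ret → noretar) add no- … -ar around the stem.
So nud → nonudar.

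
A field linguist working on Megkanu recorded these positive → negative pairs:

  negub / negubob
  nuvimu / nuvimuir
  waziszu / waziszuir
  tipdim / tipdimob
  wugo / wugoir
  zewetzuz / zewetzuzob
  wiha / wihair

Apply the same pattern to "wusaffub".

wusaffubob

"wusaffub" ends in a consonant. The stems ending in a consonant (negub → negubob, tipdim → tipdimob, zewetzuz → zewetzuzob) add -ob.
So wusaffub → wusaffubob.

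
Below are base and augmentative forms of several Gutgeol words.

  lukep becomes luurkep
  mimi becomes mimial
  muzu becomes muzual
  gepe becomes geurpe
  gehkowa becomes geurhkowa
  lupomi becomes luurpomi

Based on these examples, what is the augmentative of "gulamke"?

"gulamke" begins with g-. The stems beginning with g- (gehkowa → geurhkowa, gepe → geurpe) insert -ur- after the first vowel.
The other pattern: stems beginning with m- add -al.
So gulamke → guurlamke.

guurlamke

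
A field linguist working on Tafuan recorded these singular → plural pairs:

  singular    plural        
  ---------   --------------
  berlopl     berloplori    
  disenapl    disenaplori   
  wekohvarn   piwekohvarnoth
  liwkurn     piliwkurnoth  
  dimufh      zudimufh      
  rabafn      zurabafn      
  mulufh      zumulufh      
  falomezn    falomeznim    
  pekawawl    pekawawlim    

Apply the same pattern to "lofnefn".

"lofnefn" has second-to-last letter 'f'. The stems whose second-to-last letter is 'f' (dimufh → zudimufh, rabafn → zurabafn, mulufh → zumulufh) add the prefix zu-.
The other patterns: stems whose second-to-last letter is 'p' add -ori; stems whose second-to-last letter is 'r' add pi- … -oth around the stem; stems whose second-to-last letter is 'w' or 'z' add -im.
So lofnefn → zulofnefn.

zulofnefn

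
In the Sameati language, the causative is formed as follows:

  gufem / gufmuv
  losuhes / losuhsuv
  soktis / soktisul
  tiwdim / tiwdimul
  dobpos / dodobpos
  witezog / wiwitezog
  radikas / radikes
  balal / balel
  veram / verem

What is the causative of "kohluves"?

kohluvsuv

losuhes and soktis both end in -s yet inflect differently (losuhsuv, soktisul), so the final letter is not what conditions the rule; the last vowel is.
"kohluves" has last vowel 'e'. The stems whose last vowel is 'e' (gufem → gufmuv, losuhes → losuhsuv) delete the last vowel and add -uv.
The other patterns: stems whose last vowel is 'i' add -ul; stems whose last vowel is 'o' repeat the first consonant+vowel as a prefix; stems whose last vowel is 'a' change the last vowel to 'e'.
So kohluves → kohluvsuv.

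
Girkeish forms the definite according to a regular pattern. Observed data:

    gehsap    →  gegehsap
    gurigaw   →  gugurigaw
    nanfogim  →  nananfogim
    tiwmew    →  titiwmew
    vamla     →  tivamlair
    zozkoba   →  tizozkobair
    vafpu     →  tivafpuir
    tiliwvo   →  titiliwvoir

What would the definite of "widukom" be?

gehsap and vamla both have last vowel 'a' yet inflect differently (gegehsap, tivamlair), so the last vowel is not what conditions the rule; whether the stem ends in a vowel or a consonant is.
"widukom" ends in a consonant. The stems ending in a consonant (gehsap → gegehsap, gurigaw → gugurigaw, nanfogim → nananfogim) repeat the first consonant+vowel as a prefix.
So widukom → wiwidukom.

wiwidukom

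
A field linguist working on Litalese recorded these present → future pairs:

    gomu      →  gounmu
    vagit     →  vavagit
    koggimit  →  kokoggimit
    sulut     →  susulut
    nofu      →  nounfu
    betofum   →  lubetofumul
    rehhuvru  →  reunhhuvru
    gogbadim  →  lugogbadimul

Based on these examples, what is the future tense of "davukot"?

dadavukot

sulut and nofu both have last vowel 'u' yet inflect differently (susulut, nounfu), so the last vowel is not what conditions the rule; the final letter is.
"davukot" ends in -t. The stems ending in -t (vagit → vavagit, koggimit → kokoggimit, sulut → susulut) repeat the first consonant+vowel as a prefix.
So davukot → dadavukot.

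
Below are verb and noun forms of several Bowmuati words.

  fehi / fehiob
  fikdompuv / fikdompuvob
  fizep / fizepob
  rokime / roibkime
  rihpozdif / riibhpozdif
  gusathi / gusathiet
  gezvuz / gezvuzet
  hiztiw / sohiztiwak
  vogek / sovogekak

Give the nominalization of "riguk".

"riguk" begins with r-. The stems beginning with r- (rokime → roibkime, rihpozdif → riibhpozdif) insert -ib- after the first vowel.
So riguk → riibguk.

riibguk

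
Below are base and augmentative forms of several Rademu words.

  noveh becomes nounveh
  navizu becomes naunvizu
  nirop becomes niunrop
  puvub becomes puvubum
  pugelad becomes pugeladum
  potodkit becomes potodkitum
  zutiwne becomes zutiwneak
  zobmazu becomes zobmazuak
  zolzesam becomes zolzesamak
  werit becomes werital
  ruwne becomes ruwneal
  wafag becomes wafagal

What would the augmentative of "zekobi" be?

zekobiak

navizu and zobmazu both end in -u yet inflect differently (naunvizu, zobmazuak), so the final letter is not what conditions the rule; the first letter is.
"zekobi" begins with z-. The stems beginning with z- (zutiwne → zutiwneak, zobmazu → zobmazuak, zolzesam → zolzesamak) add -ak.
So zekobi → zekobiak.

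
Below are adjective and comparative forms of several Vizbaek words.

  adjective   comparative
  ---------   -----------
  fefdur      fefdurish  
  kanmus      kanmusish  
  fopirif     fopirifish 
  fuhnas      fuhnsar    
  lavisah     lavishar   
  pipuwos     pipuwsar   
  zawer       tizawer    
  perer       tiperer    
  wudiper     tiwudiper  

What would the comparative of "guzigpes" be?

kanmus and fuhnas both end in -s yet inflect differently (kanmusish, fuhnsar), so the final letter is not what conditions the rule; the last vowel is.
"guzigpes" has last vowel 'e'. The stems whose last vowel is 'e' (zawer → tizawer, perer → tiperer, wudiper → tiwudiper) add the prefix ti-.
So guzigpes → tiguzigpes.

tiguzigpes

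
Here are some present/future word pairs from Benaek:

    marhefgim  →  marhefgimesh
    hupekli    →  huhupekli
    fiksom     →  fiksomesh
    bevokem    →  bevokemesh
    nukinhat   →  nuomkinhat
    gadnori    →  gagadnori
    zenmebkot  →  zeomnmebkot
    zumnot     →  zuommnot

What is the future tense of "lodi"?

lolodi

fiksom and zenmebkot both have last vowel 'o' yet inflect differently (fiksomesh, zeomnmebkot), so the last vowel is not what conditions the rule; the final letter is.
"lodi" ends in -i. The stems ending in -i (hupekli → huhupekli, gadnori → gagadnori) repeat the first consonant+vowel as a prefix.
So lodi → lolodi.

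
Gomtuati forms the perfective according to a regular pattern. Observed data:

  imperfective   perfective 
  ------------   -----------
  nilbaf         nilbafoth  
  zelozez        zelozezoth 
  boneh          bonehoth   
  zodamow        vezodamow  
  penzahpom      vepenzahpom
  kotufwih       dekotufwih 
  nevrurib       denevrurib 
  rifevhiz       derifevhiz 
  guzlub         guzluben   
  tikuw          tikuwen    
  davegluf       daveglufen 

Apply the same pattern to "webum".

boneh and kotufwih both end in -h yet inflect differently (bonehoth, dekotufwih), so the final letter is not what conditions the rule; the last vowel is.
"webum" has last vowel 'u'. The stems whose last vowel is 'u' (guzlub → guzluben, tikuw → tikuwen, davegluf → daveglufen) add -en.
So webum → webumen.

webumen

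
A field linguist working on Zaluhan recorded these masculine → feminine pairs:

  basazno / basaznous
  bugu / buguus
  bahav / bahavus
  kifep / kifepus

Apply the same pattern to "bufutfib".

Every pair shown (basazno → basaznous, bugu → buguus, bahav → bahavus, …) follows the same rule: add -us.
So bufutfib → bufutfibus.

bufutfibus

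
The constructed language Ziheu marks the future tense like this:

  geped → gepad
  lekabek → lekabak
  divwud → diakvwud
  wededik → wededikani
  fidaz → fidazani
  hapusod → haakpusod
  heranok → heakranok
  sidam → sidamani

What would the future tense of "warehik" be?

warehikani

geped and divwud both end in -d yet inflect differently (gepad, diakvwud), so the final letter is not what conditions the rule; the last vowel is.
"warehik" has last vowel 'i'. The one such stem in the data (wededik → wededikani) adds -ani, so the same rule applies.
So warehik → warehikani.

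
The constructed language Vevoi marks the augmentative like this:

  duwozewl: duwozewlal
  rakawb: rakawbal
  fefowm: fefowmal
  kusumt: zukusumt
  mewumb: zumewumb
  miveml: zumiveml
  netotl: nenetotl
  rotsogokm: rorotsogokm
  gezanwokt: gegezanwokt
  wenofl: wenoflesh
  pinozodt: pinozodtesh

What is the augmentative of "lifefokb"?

rakawb and mewumb both end in -b yet inflect differently (rakawbal, zumewumb), so the final letter is not what conditions the rule; the second-to-last letter is.
"lifefokb" has second-to-last letter 'k'. The stems whose second-to-last letter is 'k' (rotsogokm → rorotsogokm, gezanwokt → gegezanwokt) repeat the first consonant+vowel as a prefix.
The other patterns: stems whose second-to-last letter is 'w' add -al; stems whose second-to-last letter is 'm' add the prefix zu-; stems whose second-to-last letter is 'd' or 'f' add -esh.
So lifefokb → lilifefokb.

lilifefokb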